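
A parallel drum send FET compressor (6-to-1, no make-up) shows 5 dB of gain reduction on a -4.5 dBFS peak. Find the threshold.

Gain reduction = -4.5 − (-9.5) = 5 dB; output overshoot = GR / (R − 1) = 5 / 5 = 1 dB.
Threshold = output − output overshoot = -9.5 − 1 = -10.5 dBFS.

-10.5 dBFS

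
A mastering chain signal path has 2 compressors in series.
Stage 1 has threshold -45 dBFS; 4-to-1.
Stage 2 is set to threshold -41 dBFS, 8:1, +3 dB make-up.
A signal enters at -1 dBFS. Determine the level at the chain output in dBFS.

-37.125 dBFS

Stage 1: overshoot 44 dB → 44/4 = 11 dB → -34 dBFS.
Stage 2: -34 dBFS is 7 dB over -41 dBFS; at 8:1 that becomes 0.875 dB over, giving -40.125 dBFS; +3 dB make-up → -37.125 dBFS.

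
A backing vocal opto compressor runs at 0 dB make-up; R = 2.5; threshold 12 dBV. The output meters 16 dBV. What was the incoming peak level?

That's 4 dB above the 12 dBV threshold.
Undo the ratio: input overshoot = 4 × 2.5 = 10 dB, giving input = 22 dBV.

22 dBV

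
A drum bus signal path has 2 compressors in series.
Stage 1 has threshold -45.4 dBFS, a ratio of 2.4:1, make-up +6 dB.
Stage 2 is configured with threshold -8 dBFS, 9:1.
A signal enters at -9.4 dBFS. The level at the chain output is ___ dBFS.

Stage 1: -9.4 dBFS is 36 dB over -45.4 dBFS; at 2.4:1 that becomes 15 dB over, giving -30.4 dBFS; +6 dB make-up → -24.4 dBFS.
Stage 2: -24.4 dBFS is at or below the -8 dBFS threshold — no compression; output -24.4 dBFS.

-24.4 dBFS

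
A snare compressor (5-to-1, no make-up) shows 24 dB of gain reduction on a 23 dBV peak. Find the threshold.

-7 dBV

Let T be the threshold. Output overshoot = (input overshoot)/R, so -1 − T = (23 − T)/5.
5·(-1 − T) = 23 − T → 4·T = -5 − 23 = -28.
T = -28/4 = -7 dBV.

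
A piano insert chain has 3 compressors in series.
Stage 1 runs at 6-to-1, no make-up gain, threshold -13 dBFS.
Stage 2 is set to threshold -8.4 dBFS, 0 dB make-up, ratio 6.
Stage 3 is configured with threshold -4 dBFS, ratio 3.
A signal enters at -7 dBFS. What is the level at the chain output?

-12 dBFS

Stage 1: -7 dBFS is 6 dB over -13 dBFS; at 6:1 that becomes 1 dB over, giving -12 dBFS.
Stage 2: below threshold (-12 ≤ -8.4); passes unchanged; output -12 dBFS.
Stage 3: -12 dBFS ≤ -4 dBFS, so stage 3 doesn't engage; output -12 dBFS.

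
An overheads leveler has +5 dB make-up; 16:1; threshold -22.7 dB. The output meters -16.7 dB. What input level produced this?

-6.7 dB

Stripping the +5 dB make-up gives -21.7 dB at the gain stage.
That's 1 dB above the -22.7 dB threshold.
Before 16:1 compression the overshoot was 1 × 16 = 16 dB, so input = -22.7 + 16 = -6.7 dB.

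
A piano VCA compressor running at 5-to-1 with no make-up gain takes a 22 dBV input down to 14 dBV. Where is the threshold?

Let T be the threshold. Output overshoot = (input overshoot)/R, so 14 − T = (22 − T)/5.
5·(14 − T) = 22 − T → 4·T = 70 − 22 = 48.
T = 48/4 = 12 dBV.

12 dBV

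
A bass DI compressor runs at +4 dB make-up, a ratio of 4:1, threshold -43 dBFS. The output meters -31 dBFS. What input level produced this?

-11 dBFS

Stripping the +4 dB make-up gives -35 dBFS at the gain stage.
Post-compression overshoot = -35 − (-43) = 8 dB.
Input overshoot = R × output overshoot = 32 dB → input = -43 + 32 = -11 dBFS.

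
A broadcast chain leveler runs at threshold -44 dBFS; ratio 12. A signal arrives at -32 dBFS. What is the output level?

-43 dBFS

-32 dBFS sits 12 dB over threshold.
The 12 dB excess becomes 1 dB after 12:1 reduction.
Output = -44 + 1 = -43 dBFS.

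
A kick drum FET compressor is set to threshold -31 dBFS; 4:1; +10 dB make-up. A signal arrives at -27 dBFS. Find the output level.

-20 dBFS

-27 dBFS sits 4 dB over threshold.
4:1 compression reduces that to 4/4 = 1 dB over.
Output = -31 + 1 = -30 dBFS; make-up adds 10 dB, giving -20 dBFS.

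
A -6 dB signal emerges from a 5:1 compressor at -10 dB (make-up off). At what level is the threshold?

Let T be the threshold. Output overshoot = (input overshoot)/R, so -10 − T = (-6 − T)/5.
5·(-10 − T) = -6 − T → 4·T = -50 − (-6) = -44.
T = -44/4 = -11 dB.

-11 dB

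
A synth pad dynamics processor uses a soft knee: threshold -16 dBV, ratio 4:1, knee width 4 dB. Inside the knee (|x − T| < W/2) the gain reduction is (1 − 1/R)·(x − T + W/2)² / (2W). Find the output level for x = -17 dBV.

-17.09375 dBV

x − T + W/2 = -17 − (-16) + 2 = 1.
GR = (1 − 1/4) × 1² / 8 = 0.75 × 1 / 8 = 0.09375 dB.
Output = -17 − 0.09375 = -17.09375 dBV.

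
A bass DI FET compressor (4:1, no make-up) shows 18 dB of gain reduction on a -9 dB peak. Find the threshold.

-33 dB

Let T be the threshold. Output overshoot = (input overshoot)/R, so -27 − T = (-9 − T)/4.
4·(-27 − T) = -9 − T → 3·T = -108 − (-9) = -99.
T = -99/3 = -33 dB.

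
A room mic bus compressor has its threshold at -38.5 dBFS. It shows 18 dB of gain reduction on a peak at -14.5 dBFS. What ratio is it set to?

4:1

Input overshoot = -14.5 − (-38.5) = 24 dB.
Output overshoot = 24 − 18 = 6 dB.
Ratio = input overshoot / output overshoot = 24 / 6 = 4.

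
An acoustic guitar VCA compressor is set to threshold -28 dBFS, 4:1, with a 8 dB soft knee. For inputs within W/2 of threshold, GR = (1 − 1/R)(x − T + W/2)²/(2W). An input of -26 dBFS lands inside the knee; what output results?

-27.6875 dBFS

x − T + W/2 = -26 − (-28) + 4 = 6.
GR = (1 − 1/4) × 6² / 16 = 0.75 × 36 / 16 = 1.6875 dB.
Output = -26 − 1.6875 = -27.6875 dBFS.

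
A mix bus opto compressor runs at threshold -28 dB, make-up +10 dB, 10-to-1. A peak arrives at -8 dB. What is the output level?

-16 dB

The input is 20 dB above the -28 dB threshold.
The 20 dB excess becomes 2 dB after 10:1 reduction.
That puts the output at -26 dB; make-up adds 10 dB, giving -16 dB.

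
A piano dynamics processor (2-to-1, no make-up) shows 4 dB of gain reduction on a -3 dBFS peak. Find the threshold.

-11 dBFS

Gain reduction = -3 − (-7) = 4 dB; output overshoot = GR / (R − 1) = 4 / 1 = 4 dB.
Threshold = output − output overshoot = -7 − 4 = -11 dBFS.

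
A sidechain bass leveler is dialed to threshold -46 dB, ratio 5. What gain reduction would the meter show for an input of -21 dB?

20 dB

The signal is 25 dB above threshold.
A 5:1 ratio leaves 5 dB of that excess.
Gain reduction = 25 − 5 = 20 dB.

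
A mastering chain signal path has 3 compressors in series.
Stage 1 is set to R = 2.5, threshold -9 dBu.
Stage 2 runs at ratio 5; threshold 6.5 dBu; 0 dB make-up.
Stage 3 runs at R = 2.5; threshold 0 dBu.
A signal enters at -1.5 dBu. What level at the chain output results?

Stage 1: -1.5 dBu is 7.5 dB over -9 dBu; at 2.5:1 that becomes 3 dB over, giving -6 dBu.
Stage 2: -6 dBu is at or below the 6.5 dBu threshold — no compression; output -6 dBu.
Stage 3: below threshold (-6 ≤ 0); passes unchanged; output -6 dBu.

-6 dBu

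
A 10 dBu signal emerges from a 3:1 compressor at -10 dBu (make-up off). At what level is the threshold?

-20 dBu

Gain reduction = 10 − (-10) = 20 dB; output overshoot = GR / (R − 1) = 20 / 2 = 10 dB.
Threshold = output − output overshoot = -10 − 10 = -20 dBu.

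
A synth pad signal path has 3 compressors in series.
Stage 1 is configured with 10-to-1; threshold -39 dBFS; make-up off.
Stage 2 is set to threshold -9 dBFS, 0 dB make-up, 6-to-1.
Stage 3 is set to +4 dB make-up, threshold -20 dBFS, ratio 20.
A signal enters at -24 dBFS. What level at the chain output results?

Stage 1: 15 dB above -39 dBFS, reduced 10:1 to 1.5 dB above → -37.5 dBFS.
Stage 2: below threshold (-37.5 ≤ -9); passes unchanged; output -37.5 dBFS.
Stage 3: -37.5 dBFS ≤ -20 dBFS, so stage 3 doesn't engage; make-up brings it to -33.5 dBFS.

-33.5 dBFS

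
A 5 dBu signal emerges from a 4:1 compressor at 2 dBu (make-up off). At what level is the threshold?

1 dBu

Gain reduction = 5 − 2 = 3 dB; output overshoot = GR / (R − 1) = 3 / 3 = 1 dB.
Threshold = output − output overshoot = 2 − 1 = 1 dBu.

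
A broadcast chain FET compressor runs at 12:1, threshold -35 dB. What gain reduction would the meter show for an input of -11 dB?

22 dB

The signal is 24 dB above threshold.
At 12:1, output sits 24/12 = 2 dB above threshold.
So the signal is attenuated by 24 − 2 = 22 dB.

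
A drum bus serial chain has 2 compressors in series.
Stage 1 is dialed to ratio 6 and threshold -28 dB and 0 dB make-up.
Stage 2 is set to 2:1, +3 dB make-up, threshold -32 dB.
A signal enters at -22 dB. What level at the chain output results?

-26.5 dB

Stage 1: overshoot 6 dB → 6/6 = 1 dB → -27 dB.
Stage 2: -27 dB is 5 dB over -32 dB; at 2:1 that becomes 2.5 dB over, giving -29.5 dB; +3 dB make-up → -26.5 dB.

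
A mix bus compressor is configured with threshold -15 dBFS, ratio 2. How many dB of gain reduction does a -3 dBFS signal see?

Overshoot = -3 − (-15) = 12 dB.
After 2:1 compression the overshoot becomes 12/2 = 6 dB.
Gain reduction = 12 − 6 = 6 dB.

6 dB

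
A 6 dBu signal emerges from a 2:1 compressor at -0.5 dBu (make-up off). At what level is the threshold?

Let T be the threshold. Output overshoot = (input overshoot)/R, so -0.5 − T = (6 − T)/2.
2·(-0.5 − T) = 6 − T → 1·T = -1 − 6 = -7.
T = -7/1 = -7 dBu.

-7 dBu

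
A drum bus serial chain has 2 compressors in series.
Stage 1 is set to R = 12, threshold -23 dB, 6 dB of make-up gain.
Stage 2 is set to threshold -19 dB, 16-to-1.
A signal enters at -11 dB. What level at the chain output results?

-18.8125 dB

Stage 1: -11 dB is 12 dB over -23 dB; at 12:1 that becomes 1 dB over, giving -22 dB; +6 dB make-up → -16 dB.
Stage 2: -16 dB is 3 dB over -19 dB; at 16:1 that becomes 0.1875 dB over, giving -18.8125 dB.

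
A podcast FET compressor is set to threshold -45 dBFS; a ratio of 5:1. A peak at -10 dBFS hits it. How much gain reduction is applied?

28 dB

The signal is 35 dB above threshold.
A 5:1 ratio leaves 7 dB of that excess.
Gain reduction = 35 − 7 = 28 dB.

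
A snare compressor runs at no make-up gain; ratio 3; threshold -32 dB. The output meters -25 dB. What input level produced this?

-11 dB

Post-compression overshoot = -25 − (-32) = 7 dB.
Undo the ratio: input overshoot = 7 × 3 = 21 dB, giving input = -11 dB.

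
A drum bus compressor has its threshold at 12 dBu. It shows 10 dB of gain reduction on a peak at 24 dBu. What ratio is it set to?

6:1

Input overshoot = 24 − 12 = 12 dB.
Output overshoot = 12 − 10 = 2 dB.
Ratio = input overshoot / output overshoot = 12 / 2 = 6.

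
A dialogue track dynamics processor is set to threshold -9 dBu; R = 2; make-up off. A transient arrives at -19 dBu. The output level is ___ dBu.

-19 dBu

-19 dBu is 10 dB below the -9 dBu threshold, so no gain reduction is applied.
Output = input = -19 dBu.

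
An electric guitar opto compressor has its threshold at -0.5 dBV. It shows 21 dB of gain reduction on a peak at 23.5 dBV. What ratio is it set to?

Input overshoot = 23.5 − (-0.5) = 24 dB.
Output overshoot = 24 − 21 = 3 dB.
Ratio = input overshoot / output overshoot = 24 / 3 = 8.

8:1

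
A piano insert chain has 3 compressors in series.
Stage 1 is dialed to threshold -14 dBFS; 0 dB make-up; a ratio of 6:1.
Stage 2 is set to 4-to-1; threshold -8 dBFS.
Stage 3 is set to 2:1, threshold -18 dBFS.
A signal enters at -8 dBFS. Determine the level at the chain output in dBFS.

-15.5 dBFS

Stage 1: overshoot 6 dB → 6/6 = 1 dB → -13 dBFS.
Stage 2: -13 dBFS ≤ -8 dBFS, so stage 2 doesn't engage; output -13 dBFS.
Stage 3: overshoot 5 dB → 5/2 = 2.5 dB → -15.5 dBFS.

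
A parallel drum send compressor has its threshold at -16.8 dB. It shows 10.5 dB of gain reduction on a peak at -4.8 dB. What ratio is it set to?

Input overshoot = -4.8 − (-16.8) = 12 dB.
Output overshoot = 12 − 10.5 = 1.5 dB.
Ratio = input overshoot / output overshoot = 12 / 1.5 = 8.

8:1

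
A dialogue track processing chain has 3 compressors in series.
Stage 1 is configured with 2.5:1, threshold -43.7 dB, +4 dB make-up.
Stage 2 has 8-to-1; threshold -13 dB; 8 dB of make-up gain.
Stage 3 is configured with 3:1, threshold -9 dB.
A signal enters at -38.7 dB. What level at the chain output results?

-29.7 dB

Stage 1: -38.7 dB is 5 dB over -43.7 dB; at 2.5:1 that becomes 2 dB over, giving -41.7 dB; +4 dB make-up → -37.7 dB.
Stage 2: -37.7 dB ≤ -13 dB, so stage 2 doesn't engage; make-up brings it to -29.7 dB.
Stage 3: -29.7 dB is at or below the -9 dB threshold — no compression; output -29.7 dB.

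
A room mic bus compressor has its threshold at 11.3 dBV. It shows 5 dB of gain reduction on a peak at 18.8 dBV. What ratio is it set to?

Input overshoot = 18.8 − 11.3 = 7.5 dB.
Output overshoot = 7.5 − 5 = 2.5 dB.
Ratio = input overshoot / output overshoot = 7.5 / 2.5 = 3.

3:1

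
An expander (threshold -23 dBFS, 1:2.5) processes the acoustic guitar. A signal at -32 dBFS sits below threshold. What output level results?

-45.5 dBFS

Undershoot = (-23) − (-32) = 9 dB.
At 1:2.5, that expands to 22.5 dB under threshold.
Output = -23 − 22.5 = -45.5 dBFS.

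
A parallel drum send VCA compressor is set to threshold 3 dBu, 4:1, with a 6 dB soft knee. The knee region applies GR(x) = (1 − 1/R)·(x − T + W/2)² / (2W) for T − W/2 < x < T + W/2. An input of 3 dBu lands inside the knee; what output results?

x − T + W/2 = 3 − 3 + 3 = 3.
GR = (1 − 1/4) × 3² / 12 = 0.75 × 9 / 12 = 0.5625 dB.
Output = 3 − 0.5625 = 2.4375 dBu.

2.4375 dBu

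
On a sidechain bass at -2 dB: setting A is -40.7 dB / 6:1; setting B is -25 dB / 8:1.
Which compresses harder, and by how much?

A, by 12.125 dB

A: 38.7 dB over, compressed to 6.45 dB over, so 32.25 dB of GR.
B: 23 dB over, compressed to 2.875 dB over, so 20.125 dB of GR.
A reduces 12.125 dB more.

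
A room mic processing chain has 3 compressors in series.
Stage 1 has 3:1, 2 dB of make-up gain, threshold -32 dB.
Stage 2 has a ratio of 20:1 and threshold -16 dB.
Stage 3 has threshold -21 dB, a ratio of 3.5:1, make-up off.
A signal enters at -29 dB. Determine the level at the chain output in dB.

-29 dB

Stage 1: 3 dB above -32 dB, reduced 3:1 to 1 dB above → -31 dB; +2 dB make-up → -29 dB.
Stage 2: -29 dB is at or below the -16 dB threshold — no compression; output -29 dB.
Stage 3: below threshold (-29 ≤ -21); passes unchanged; output -29 dB.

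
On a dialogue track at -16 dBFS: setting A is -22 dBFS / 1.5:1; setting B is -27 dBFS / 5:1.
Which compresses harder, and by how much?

B, by 6.8 dB

A: overshoot 6 dB → output overshoot 4 dB → GR 2 dB.
B: overshoot 11 dB → output overshoot 2.2 dB → GR 8.8 dB.
B applies 6.8 dB more gain reduction.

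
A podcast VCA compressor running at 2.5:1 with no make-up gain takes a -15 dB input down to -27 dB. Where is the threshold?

-35 dB

Gain reduction = -15 − (-27) = 12 dB; output overshoot = GR / (R − 1) = 12 / 1.5 = 8 dB.
Threshold = output − output overshoot = -27 − 8 = -35 dB.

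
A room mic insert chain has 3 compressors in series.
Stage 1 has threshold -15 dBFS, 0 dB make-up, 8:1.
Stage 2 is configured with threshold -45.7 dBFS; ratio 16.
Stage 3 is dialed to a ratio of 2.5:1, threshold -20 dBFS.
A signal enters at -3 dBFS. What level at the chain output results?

-43.6875 dBFS

Stage 1: overshoot 12 dB → 12/8 = 1.5 dB → -13.5 dBFS.
Stage 2: overshoot 32.2 dB → 32.2/16 = 2.0125 dB → -43.6875 dBFS.
Stage 3: -43.6875 dBFS ≤ -20 dBFS, so stage 3 doesn't engage; output -43.6875 dBFS.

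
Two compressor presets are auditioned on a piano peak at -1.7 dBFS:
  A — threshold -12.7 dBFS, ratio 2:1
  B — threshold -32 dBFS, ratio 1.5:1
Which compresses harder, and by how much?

A: 11 dB over, compressed to 5.5 dB over, so 5.5 dB of GR.
B: 30.3 dB over, compressed to 20.2 dB over, so 10.1 dB of GR.
Difference: 4.6 dB in favour of B.

B, by 4.6 dB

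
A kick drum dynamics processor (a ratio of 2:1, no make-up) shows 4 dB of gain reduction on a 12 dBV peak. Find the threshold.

4 dBV

Let T be the threshold. Output overshoot = (input overshoot)/R, so 8 − T = (12 − T)/2.
2·(8 − T) = 12 − T → 1·T = 16 − 12 = 4.
T = 4/1 = 4 dBV.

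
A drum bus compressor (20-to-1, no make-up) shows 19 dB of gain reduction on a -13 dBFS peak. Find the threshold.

-33 dBFS

Let T be the threshold. Output overshoot = (input overshoot)/R, so -32 − T = (-13 − T)/20.
20·(-32 − T) = -13 − T → 19·T = -640 − (-13) = -627.
T = -627/19 = -33 dBFS.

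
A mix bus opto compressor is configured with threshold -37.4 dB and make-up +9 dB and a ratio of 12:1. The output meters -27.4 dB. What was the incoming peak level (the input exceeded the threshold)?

Before make-up, the level was -27.4 − 9 = -36.4 dB.
The compressed level sits -36.4 − (-37.4) = 1 dB over threshold.
Undo the ratio: input overshoot = 1 × 12 = 12 dB, giving input = -25.4 dB.

-25.4 dB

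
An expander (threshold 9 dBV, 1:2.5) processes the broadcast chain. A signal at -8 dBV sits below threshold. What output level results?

The input is 17 dB below the 9 dBV threshold.
A 1:2.5 expander multiplies undershoot by 2.5: 17 × 2.5 = 42.5 dB below threshold.
Output = 9 − 42.5 = -33.5 dBV.

-33.5 dBV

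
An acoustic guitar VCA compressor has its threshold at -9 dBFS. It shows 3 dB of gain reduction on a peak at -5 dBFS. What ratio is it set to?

4:1

Input overshoot = -5 − (-9) = 4 dB.
Output overshoot = 4 − 3 = 1 dB.
Ratio = input overshoot / output overshoot = 4 / 1 = 4.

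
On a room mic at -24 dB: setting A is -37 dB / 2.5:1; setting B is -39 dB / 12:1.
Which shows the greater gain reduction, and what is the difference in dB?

B, by 5.95 dB

A: 13 dB over, compressed to 5.2 dB over, so 7.8 dB of GR.
B: 15 dB over, compressed to 1.25 dB over, so 13.75 dB of GR.
B reduces 5.95 dB more.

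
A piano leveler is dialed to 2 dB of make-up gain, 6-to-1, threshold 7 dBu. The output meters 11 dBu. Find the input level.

19 dBu

Stripping the +2 dB make-up gives 9 dBu at the gain stage.
The compressed level sits 9 − 7 = 2 dB over threshold.
Undo the ratio: input overshoot = 2 × 6 = 12 dB, giving input = 19 dBu.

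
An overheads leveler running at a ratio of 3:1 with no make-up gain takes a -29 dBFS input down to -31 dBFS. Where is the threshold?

Input is 3 dB above T (since output overshoot × R = input overshoot: (-31 − T)·3 = -29 − T gives T = -32 dBFS).
Check: -32 + (-29 − (-32))/3 = -32 + 1 = -31 dBFS. ✓

-32 dBFS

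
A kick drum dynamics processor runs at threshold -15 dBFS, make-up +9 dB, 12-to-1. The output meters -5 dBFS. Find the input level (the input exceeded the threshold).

-3 dBFS

Remove make-up: -5 − 9 = -14 dBFS.
Post-compression overshoot = -14 − (-15) = 1 dB.
Undo the ratio: input overshoot = 1 × 12 = 12 dB, giving input = -3 dBFS.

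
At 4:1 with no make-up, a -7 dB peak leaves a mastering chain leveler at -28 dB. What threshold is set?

-35 dB

Input is 28 dB above T (since output overshoot × R = input overshoot: (-28 − T)·4 = -7 − T gives T = -35 dB).
Check: -35 + (-7 − (-35))/4 = -35 + 7 = -28 dB. ✓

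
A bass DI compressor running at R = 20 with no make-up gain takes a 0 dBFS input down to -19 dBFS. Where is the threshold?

Let T be the threshold. Output overshoot = (input overshoot)/R, so -19 − T = (0 − T)/20.
20·(-19 − T) = 0 − T → 19·T = -380 − 0 = -380.
T = -380/19 = -20 dBFS.

-20 dBFS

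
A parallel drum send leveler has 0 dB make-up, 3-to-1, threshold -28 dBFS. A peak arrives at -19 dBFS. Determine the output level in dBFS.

Overshoot: -19 − (-28) = 9 dB.
At 3:1 the overshoot is divided by 3, leaving 3 dB above threshold.
Output = -28 + 3 = -25 dBFS.

-25 dBFS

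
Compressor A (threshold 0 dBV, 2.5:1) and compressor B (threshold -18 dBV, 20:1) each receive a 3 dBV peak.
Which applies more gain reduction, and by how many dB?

A: 3 dB over, compressed to 1.2 dB over, so 1.8 dB of GR.
B: 21 dB over, compressed to 1.05 dB over, so 19.95 dB of GR.
Difference: 18.15 dB in favour of B.

B, by 18.15 dB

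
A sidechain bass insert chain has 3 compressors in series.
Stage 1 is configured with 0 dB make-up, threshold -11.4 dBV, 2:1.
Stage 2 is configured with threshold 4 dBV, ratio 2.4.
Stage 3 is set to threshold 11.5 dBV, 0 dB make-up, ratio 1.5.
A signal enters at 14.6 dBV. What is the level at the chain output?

1.6 dBV

Stage 1: overshoot 26 dB → 26/2 = 13 dB → 1.6 dBV.
Stage 2: below threshold (1.6 ≤ 4); passes unchanged; output 1.6 dBV.
Stage 3: 1.6 dBV ≤ 11.5 dBV, so stage 3 doesn't engage; output 1.6 dBV.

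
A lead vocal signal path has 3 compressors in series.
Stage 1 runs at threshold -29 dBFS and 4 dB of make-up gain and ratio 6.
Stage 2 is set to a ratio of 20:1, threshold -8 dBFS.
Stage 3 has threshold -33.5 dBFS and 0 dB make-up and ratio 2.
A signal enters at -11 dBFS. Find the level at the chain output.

Stage 1: -11 dBFS is 18 dB over -29 dBFS; at 6:1 that becomes 3 dB over, giving -26 dBFS; +4 dB make-up → -22 dBFS.
Stage 2: -22 dBFS ≤ -8 dBFS, so stage 2 doesn't engage; output -22 dBFS.
Stage 3: overshoot 11.5 dB → 11.5/2 = 5.75 dB → -27.75 dBFS.

-27.75 dBFS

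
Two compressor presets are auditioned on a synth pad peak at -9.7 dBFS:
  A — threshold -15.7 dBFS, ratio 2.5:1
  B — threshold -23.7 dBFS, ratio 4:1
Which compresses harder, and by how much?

B, by 6.9 dB

A: GR = 6 − 6/2.5 = 3.6 dB.
B: GR = 14 − 14/4 = 10.5 dB.
B reduces 6.9 dB more.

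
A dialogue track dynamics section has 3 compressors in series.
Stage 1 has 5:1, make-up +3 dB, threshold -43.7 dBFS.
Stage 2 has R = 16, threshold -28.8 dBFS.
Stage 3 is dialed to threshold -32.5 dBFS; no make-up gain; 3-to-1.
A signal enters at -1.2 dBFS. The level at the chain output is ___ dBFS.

-32.4 dBFS

Stage 1: -1.2 dBFS is 42.5 dB over -43.7 dBFS; at 5:1 that becomes 8.5 dB over, giving -35.2 dBFS; +3 dB make-up → -32.2 dBFS.
Stage 2: below threshold (-32.2 ≤ -28.8); passes unchanged; output -32.2 dBFS.
Stage 3: 0.3 dB above -32.5 dBFS, reduced 3:1 to 0.1 dB above → -32.4 dBFS.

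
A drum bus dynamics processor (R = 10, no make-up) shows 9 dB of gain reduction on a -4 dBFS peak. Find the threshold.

-14 dBFS

Gain reduction = -4 − (-13) = 9 dB; output overshoot = GR / (R − 1) = 9 / 9 = 1 dB.
Threshold = output − output overshoot = -13 − 1 = -14 dBFS.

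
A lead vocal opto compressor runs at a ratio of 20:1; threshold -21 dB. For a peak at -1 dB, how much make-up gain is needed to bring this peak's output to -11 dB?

Overshoot 20 dB → 20/20 = 1 dB after compression, so the compressed level is -21 + 1 = -20 dB.
Make-up = target − compressed = -11 − (-20) = 9 dB.

9 dB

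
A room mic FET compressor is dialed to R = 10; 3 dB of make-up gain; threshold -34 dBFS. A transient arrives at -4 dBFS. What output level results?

-4 dBFS sits 30 dB over threshold.
The 30 dB excess becomes 3 dB after 10:1 reduction.
Output = -34 + 3 = -31 dBFS; make-up adds 3 dB, giving -28 dBFS.

-28 dBFS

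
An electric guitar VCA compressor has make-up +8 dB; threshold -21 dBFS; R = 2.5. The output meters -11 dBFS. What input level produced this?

-16 dBFS

Remove make-up: -11 − 8 = -19 dBFS.
The compressed level sits -19 − (-21) = 2 dB over threshold.
Input overshoot = R × output overshoot = 5 dB → input = -21 + 5 = -16 dBFS.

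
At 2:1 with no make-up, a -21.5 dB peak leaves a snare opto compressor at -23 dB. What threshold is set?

Let T be the threshold. Output overshoot = (input overshoot)/R, so -23 − T = (-21.5 − T)/2.
2·(-23 − T) = -21.5 − T → 1·T = -46 − (-21.5) = -24.5.
T = -24.5/1 = -24.5 dB.

-24.5 dB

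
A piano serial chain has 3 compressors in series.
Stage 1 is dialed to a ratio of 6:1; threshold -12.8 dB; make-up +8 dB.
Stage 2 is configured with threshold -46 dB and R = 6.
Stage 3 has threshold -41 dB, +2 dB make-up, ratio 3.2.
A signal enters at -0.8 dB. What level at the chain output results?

-38.3125 dB

Stage 1: -0.8 dB is 12 dB over -12.8 dB; at 6:1 that becomes 2 dB over, giving -10.8 dB; +8 dB make-up → -2.8 dB.
Stage 2: 43.2 dB above -46 dB, reduced 6:1 to 7.2 dB above → -38.8 dB.
Stage 3: -38.8 dB is 2.2 dB over -41 dB; at 3.2:1 that becomes 0.6875 dB over, giving -40.3125 dB; +2 dB make-up → -38.3125 dB.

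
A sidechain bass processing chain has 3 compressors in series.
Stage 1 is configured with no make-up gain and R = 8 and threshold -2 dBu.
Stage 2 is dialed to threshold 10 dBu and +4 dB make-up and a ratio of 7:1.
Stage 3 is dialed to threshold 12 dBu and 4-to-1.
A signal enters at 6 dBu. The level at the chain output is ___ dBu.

3 dBu

Stage 1: 6 dBu is 8 dB over -2 dBu; at 8:1 that becomes 1 dB over, giving -1 dBu.
Stage 2: below threshold (-1 ≤ 10); passes unchanged; make-up brings it to 3 dBu.
Stage 3: 3 dBu ≤ 12 dBu, so stage 3 doesn't engage; output 3 dBu.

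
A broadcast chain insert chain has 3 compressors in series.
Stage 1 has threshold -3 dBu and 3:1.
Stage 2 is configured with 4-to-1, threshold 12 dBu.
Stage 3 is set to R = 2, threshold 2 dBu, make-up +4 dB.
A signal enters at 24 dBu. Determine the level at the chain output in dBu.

8 dBu

Stage 1: 27 dB above -3 dBu, reduced 3:1 to 9 dB above → 6 dBu.
Stage 2: 6 dBu ≤ 12 dBu, so stage 2 doesn't engage; output 6 dBu.
Stage 3: 4 dB above 2 dBu, reduced 2:1 to 2 dB above → 4 dBu; +4 dB make-up → 8 dBu.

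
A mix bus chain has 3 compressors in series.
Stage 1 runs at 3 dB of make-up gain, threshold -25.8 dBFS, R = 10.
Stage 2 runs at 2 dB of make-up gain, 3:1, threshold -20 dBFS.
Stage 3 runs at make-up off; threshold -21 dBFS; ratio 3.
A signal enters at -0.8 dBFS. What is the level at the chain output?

-20.1 dBFS

Stage 1: -0.8 dBFS is 25 dB over -25.8 dBFS; at 10:1 that becomes 2.5 dB over, giving -23.3 dBFS; +3 dB make-up → -20.3 dBFS.
Stage 2: -20.3 dBFS is at or below the -20 dBFS threshold — no compression; make-up brings it to -18.3 dBFS.
Stage 3: overshoot 2.7 dB → 2.7/3 = 0.9 dB → -20.1 dBFS.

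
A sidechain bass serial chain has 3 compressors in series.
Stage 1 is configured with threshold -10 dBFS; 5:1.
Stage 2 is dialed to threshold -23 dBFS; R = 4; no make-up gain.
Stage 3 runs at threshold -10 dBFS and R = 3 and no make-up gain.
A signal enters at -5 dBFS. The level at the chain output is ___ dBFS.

Stage 1: -5 dBFS is 5 dB over -10 dBFS; at 5:1 that becomes 1 dB over, giving -9 dBFS.
Stage 2: 14 dB above -23 dBFS, reduced 4:1 to 3.5 dB above → -19.5 dBFS.
Stage 3: below threshold (-19.5 ≤ -10); passes unchanged; output -19.5 dBFS.

-19.5 dBFS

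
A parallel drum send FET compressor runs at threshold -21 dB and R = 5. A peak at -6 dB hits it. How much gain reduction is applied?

-6 dB exceeds the threshold by 15 dB.
A 5:1 ratio leaves 3 dB of that excess.
So the signal is attenuated by 15 − 3 = 12 dB.

12 dB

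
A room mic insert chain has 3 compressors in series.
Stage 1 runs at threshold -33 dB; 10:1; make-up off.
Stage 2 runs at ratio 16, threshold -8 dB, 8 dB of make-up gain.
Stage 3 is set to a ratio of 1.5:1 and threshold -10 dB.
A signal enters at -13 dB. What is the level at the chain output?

-23 dB

Stage 1: -13 dB is 20 dB over -33 dB; at 10:1 that becomes 2 dB over, giving -31 dB.
Stage 2: -31 dB is at or below the -8 dB threshold — no compression; make-up brings it to -23 dB.
Stage 3: below threshold (-23 ≤ -10); passes unchanged; output -23 dB.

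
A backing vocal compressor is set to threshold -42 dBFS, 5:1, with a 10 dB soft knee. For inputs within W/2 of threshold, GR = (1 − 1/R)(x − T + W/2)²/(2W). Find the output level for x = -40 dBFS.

-41.96 dBFS

x − T + W/2 = -40 − (-42) + 5 = 7.
GR = (1 − 1/5) × 7² / 20 = 0.8 × 49 / 20 = 1.96 dB.
Output = -40 − 1.96 = -41.96 dBFS.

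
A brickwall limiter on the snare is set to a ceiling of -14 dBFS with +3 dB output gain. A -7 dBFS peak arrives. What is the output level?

-11 dBFS

A brickwall limiter is an ∞:1 compressor: any input above the ceiling is clamped to -14 dBFS.
Output gain then adds 3 dB: -14 + 3 = -11 dBFS.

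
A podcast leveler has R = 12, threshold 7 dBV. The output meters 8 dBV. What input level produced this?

19 dBV

The compressed level sits 8 − 7 = 1 dB over threshold.
Input overshoot = R × output overshoot = 12 dB → input = 7 + 12 = 19 dBV.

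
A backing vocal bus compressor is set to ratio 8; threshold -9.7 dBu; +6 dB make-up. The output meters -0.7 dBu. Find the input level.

Before make-up, the level was -0.7 − 6 = -6.7 dBu.
Post-compression overshoot = -6.7 − (-9.7) = 3 dB.
Undo the ratio: input overshoot = 3 × 8 = 24 dB, giving input = 14.3 dBu.

14.3 dBu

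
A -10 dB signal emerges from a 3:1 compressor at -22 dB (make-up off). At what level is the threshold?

Let T be the threshold. Output overshoot = (input overshoot)/R, so -22 − T = (-10 − T)/3.
3·(-22 − T) = -10 − T → 2·T = -66 − (-10) = -56.
T = -56/2 = -28 dB.

-28 dB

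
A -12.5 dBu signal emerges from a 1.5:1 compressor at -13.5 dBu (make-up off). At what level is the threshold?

Gain reduction = -12.5 − (-13.5) = 1 dB; output overshoot = GR / (R − 1) = 1 / 0.5 = 2 dB.
Threshold = output − output overshoot = -13.5 − 2 = -15.5 dBu.

-15.5 dBu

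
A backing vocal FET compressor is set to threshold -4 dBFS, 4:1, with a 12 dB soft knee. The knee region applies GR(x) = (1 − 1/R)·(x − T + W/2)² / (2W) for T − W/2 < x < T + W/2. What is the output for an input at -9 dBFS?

-9.03125 dBFS

x − T + W/2 = -9 − (-4) + 6 = 1.
GR = (1 − 1/4) × 1² / 24 = 0.75 × 1 / 24 = 0.03125 dB.
Output = -9 − 0.03125 = -9.03125 dBFS.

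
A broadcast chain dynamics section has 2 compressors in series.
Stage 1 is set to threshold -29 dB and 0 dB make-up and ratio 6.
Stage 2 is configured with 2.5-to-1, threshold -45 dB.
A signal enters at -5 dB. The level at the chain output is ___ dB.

Stage 1: -5 dB is 24 dB over -29 dB; at 6:1 that becomes 4 dB over, giving -25 dB.
Stage 2: -25 dB is 20 dB over -45 dB; at 2.5:1 that becomes 8 dB over, giving -37 dB.

-37 dB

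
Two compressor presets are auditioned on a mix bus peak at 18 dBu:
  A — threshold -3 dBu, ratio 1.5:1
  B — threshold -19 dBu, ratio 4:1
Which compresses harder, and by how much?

A: overshoot 21 dB → output overshoot 14 dB → GR 7 dB.
B: overshoot 37 dB → output overshoot 9.25 dB → GR 27.75 dB.
Difference: 20.75 dB in favour of B.

B, by 20.75 dB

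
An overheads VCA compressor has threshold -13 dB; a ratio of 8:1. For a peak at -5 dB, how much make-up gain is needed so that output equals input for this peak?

The peak compresses to -13 + 8/8 = -12 dB.
To reach -5 dB requires -5 − (-12) = 7 dB of make-up.

7 dB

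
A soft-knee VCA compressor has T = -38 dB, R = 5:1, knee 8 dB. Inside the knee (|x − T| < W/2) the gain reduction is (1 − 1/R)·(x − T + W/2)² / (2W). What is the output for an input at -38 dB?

-38.8 dB

x − T + W/2 = -38 − (-38) + 4 = 4.
GR = (1 − 1/5) × 4² / 16 = 0.8 × 16 / 16 = 0.8 dB.
Output = -38 − 0.8 = -38.8 dB.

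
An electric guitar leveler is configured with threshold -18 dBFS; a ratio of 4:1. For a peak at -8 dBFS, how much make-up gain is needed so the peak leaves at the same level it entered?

7.5 dB

Without make-up, output = threshold + overshoot/4 = -18 + 2.5 = -15.5 dBFS.
Gap to target: 7.5 dB.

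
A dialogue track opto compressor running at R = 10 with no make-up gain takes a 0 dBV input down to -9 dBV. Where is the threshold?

-10 dBV

Let T be the threshold. Output overshoot = (input overshoot)/R, so -9 − T = (0 − T)/10.
10·(-9 − T) = 0 − T → 9·T = -90 − 0 = -90.
T = -90/9 = -10 dBV.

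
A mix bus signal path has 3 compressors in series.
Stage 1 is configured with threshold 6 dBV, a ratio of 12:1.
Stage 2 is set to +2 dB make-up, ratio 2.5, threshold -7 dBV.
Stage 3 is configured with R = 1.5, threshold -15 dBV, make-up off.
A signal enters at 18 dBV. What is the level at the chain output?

-4.6 dBV

Stage 1: overshoot 12 dB → 12/12 = 1 dB → 7 dBV.
Stage 2: overshoot 14 dB → 14/2.5 = 5.6 dB → -1.4 dBV; +2 dB make-up → 0.6 dBV.
Stage 3: 15.6 dB above -15 dBV, reduced 1.5:1 to 10.4 dB above → -4.6 dBV.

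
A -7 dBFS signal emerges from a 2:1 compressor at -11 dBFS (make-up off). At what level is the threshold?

Input is 8 dB above T (since output overshoot × R = input overshoot: (-11 − T)·2 = -7 − T gives T = -15 dBFS).
Check: -15 + (-7 − (-15))/2 = -15 + 4 = -11 dBFS. ✓

-15 dBFS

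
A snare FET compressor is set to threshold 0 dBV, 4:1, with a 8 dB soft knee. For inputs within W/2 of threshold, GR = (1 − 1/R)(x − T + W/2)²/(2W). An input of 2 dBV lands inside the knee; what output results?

x − T + W/2 = 2 − 0 + 4 = 6.
GR = (1 − 1/4) × 6² / 16 = 0.75 × 36 / 16 = 1.6875 dB.
Output = 2 − 1.6875 = 0.3125 dBV.

0.3125 dBV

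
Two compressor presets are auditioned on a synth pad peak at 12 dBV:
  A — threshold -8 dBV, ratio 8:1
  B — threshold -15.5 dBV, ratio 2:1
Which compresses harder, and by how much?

A, by 3.75 dB

A: GR = 20 − 20/8 = 17.5 dB.
B: GR = 27.5 − 27.5/2 = 13.75 dB.
Difference: 3.75 dB in favour of A.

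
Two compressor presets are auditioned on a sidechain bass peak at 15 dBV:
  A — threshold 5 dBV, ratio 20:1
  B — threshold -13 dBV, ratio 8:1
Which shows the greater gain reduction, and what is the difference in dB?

A: 10 dB over, compressed to 0.5 dB over, so 9.5 dB of GR.
B: 28 dB over, compressed to 3.5 dB over, so 24.5 dB of GR.
Difference: 15 dB in favour of B.

B, by 15 dB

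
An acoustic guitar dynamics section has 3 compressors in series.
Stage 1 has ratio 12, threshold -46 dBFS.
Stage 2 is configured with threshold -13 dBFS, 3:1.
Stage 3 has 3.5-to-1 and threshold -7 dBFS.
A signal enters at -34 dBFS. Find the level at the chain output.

-45 dBFS

Stage 1: overshoot 12 dB → 12/12 = 1 dB → -45 dBFS.
Stage 2: -45 dBFS is at or below the -13 dBFS threshold — no compression; output -45 dBFS.
Stage 3: below threshold (-45 ≤ -7); passes unchanged; output -45 dBFS.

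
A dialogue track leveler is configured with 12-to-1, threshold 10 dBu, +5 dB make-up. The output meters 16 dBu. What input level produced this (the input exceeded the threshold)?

Before make-up, the level was 16 − 5 = 11 dBu.
Post-compression overshoot = 11 − 10 = 1 dB.
Before 12:1 compression the overshoot was 1 × 12 = 12 dB, so input = 10 + 12 = 22 dBu.

22 dBu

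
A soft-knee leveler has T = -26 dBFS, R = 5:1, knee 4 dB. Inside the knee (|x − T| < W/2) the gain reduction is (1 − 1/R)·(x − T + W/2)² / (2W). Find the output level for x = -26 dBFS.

x − T + W/2 = -26 − (-26) + 2 = 2.
GR = (1 − 1/5) × 2² / 8 = 0.8 × 4 / 8 = 0.4 dB.
Output = -26 − 0.4 = -26.4 dBFS.

-26.4 dBFS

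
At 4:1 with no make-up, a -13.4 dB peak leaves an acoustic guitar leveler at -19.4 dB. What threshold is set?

-21.4 dB

Input is 8 dB above T (since output overshoot × R = input overshoot: (-19.4 − T)·4 = -13.4 − T gives T = -21.4 dB).
Check: -21.4 + (-13.4 − (-21.4))/4 = -21.4 + 2 = -19.4 dB. ✓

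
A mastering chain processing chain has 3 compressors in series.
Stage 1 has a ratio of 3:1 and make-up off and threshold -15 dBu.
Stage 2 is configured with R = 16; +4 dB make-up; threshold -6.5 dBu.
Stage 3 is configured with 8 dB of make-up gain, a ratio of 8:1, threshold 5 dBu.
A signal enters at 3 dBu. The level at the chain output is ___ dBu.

Stage 1: 18 dB above -15 dBu, reduced 3:1 to 6 dB above → -9 dBu.
Stage 2: -9 dBu is at or below the -6.5 dBu threshold — no compression; make-up brings it to -5 dBu.
Stage 3: -5 dBu ≤ 5 dBu, so stage 3 doesn't engage; make-up brings it to 3 dBu.

3 dBu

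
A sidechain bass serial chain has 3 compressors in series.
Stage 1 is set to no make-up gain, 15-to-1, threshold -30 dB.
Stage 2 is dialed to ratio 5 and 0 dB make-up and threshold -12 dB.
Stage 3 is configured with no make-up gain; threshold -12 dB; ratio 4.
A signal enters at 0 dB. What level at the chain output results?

Stage 1: overshoot 30 dB → 30/15 = 2 dB → -28 dB.
Stage 2: -28 dB is at or below the -12 dB threshold — no compression; output -28 dB.
Stage 3: -28 dB ≤ -12 dB, so stage 3 doesn't engage; output -28 dB.

-28 dB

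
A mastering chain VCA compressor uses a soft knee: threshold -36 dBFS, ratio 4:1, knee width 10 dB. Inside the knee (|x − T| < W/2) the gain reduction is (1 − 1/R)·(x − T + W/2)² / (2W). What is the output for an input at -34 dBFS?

x − T + W/2 = -34 − (-36) + 5 = 7.
GR = (1 − 1/4) × 7² / 20 = 0.75 × 49 / 20 = 1.8375 dB.
Output = -34 − 1.8375 = -35.8375 dBFS.

-35.8375 dBFS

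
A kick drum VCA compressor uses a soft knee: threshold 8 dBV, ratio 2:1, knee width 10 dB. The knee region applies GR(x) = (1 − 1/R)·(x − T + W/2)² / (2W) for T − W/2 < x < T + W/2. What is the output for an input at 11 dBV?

x − T + W/2 = 11 − 8 + 5 = 8.
GR = (1 − 1/2) × 8² / 20 = 0.5 × 64 / 20 = 1.6 dB.
Output = 11 − 1.6 = 9.4 dBV.

9.4 dBV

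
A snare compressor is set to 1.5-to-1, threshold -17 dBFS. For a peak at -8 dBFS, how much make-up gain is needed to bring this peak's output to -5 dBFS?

Without make-up, output = threshold + overshoot/1.5 = -17 + 6 = -11 dBFS.
Gap to target: 6 dB.

6 dB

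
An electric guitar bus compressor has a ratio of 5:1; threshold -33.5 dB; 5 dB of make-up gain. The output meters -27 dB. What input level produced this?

-26 dB

Remove make-up: -27 − 5 = -32 dB.
Post-compression overshoot = -32 − (-33.5) = 1.5 dB.
Input overshoot = R × output overshoot = 7.5 dB → input = -33.5 + 7.5 = -26 dB.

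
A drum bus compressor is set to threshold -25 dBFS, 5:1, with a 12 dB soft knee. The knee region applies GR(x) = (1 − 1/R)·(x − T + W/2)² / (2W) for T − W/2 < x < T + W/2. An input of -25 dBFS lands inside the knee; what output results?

-26.2 dBFS

x − T + W/2 = -25 − (-25) + 6 = 6.
GR = (1 − 1/5) × 6² / 24 = 0.8 × 36 / 24 = 1.2 dB.
Output = -25 − 1.2 = -26.2 dBFS.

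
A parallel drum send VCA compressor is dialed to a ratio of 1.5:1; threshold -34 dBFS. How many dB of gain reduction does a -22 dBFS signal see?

Overshoot = -22 − (-34) = 12 dB.
At 1.5:1, output sits 12/1.5 = 8 dB above threshold.
So the signal is attenuated by 12 − 8 = 4 dB.

4 dB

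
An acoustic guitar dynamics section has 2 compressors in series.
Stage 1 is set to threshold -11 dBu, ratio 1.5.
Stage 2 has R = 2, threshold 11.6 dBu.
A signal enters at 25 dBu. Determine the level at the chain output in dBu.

12.3 dBu

Stage 1: 25 dBu is 36 dB over -11 dBu; at 1.5:1 that becomes 24 dB over, giving 13 dBu.
Stage 2: 1.4 dB above 11.6 dBu, reduced 2:1 to 0.7 dB above → 12.3 dBu.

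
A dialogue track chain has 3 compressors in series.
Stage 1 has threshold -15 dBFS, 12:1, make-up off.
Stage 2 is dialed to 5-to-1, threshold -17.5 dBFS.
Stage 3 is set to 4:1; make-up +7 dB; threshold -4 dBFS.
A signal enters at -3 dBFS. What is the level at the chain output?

Stage 1: -3 dBFS is 12 dB over -15 dBFS; at 12:1 that becomes 1 dB over, giving -14 dBFS.
Stage 2: -14 dBFS is 3.5 dB over -17.5 dBFS; at 5:1 that becomes 0.7 dB over, giving -16.8 dBFS.
Stage 3: -16.8 dBFS is at or below the -4 dBFS threshold — no compression; make-up brings it to -9.8 dBFS.

-9.8 dBFS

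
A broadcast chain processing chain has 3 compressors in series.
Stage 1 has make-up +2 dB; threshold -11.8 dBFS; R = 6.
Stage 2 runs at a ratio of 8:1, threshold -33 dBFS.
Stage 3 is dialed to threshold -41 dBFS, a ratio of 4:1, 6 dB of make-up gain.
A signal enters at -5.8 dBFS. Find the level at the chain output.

Stage 1: overshoot 6 dB → 6/6 = 1 dB → -10.8 dBFS; +2 dB make-up → -8.8 dBFS.
Stage 2: 24.2 dB above -33 dBFS, reduced 8:1 to 3.025 dB above → -29.975 dBFS.
Stage 3: -29.975 dBFS is 11.025 dB over -41 dBFS; at 4:1 that becomes 2.75625 dB over, giving -38.24375 dBFS; +6 dB make-up → -32.24375 dBFS.

-32.24375 dBFS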